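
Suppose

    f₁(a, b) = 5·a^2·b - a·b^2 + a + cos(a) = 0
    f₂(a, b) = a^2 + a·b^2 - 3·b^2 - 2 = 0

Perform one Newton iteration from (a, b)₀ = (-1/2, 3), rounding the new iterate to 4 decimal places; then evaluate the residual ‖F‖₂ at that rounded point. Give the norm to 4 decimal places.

At (-1/2, 3): F = (8.627583, -33.2500).
Jacobian J = [[10·a·b - b^2 - sin(a) + 1, 5·a^2 - 2·a·b], [2·a + b^2, 2·a·b - 6·b]].
At the point, J = [[-22.520574, 4.2500], [8.0000, -21.0000]] (det J = 438.932064).
Solving J·Δ = −F gives Δ = (0.0908, -1.5487).
Then the next iterate is (a, b)₁ = (-0.4092, 1.4513).
Re-evaluating at (-0.4092, 1.4513): F = (2.585188, -9.013257), so ‖F‖₂ = 9.3767.

9.3767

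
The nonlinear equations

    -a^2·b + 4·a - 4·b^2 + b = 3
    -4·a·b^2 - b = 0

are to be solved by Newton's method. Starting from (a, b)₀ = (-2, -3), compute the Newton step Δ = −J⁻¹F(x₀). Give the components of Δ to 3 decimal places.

(-0.250, 1.714)

At (-2, -3): F = (-38.000, 75.000).
Jacobian J = [[-2·a·b + 4, -a^2 - 8·b + 1], [-4·b^2, -8·a·b - 1]].
At the point, J = [[-8.000, 21.000], [-36.000, -49.000]] (det J = 1148.000).
Solving J·Δ = −F gives Δ = (-0.250, 1.714).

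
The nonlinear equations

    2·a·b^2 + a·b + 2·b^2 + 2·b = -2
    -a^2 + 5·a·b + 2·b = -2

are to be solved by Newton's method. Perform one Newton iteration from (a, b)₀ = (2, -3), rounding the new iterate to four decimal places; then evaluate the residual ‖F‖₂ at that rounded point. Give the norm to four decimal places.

14.2479

At (2, -3): F = (44.0000, -38.0000).
Jacobian J = [[2·b^2 + b, 4·a·b + a + 4·b + 2], [-2·a + 5·b, 5·a + 2]].
At the point, J = [[15.0000, -32.0000], [-19.0000, 12.0000]] (det J = -428.0000).
Solving J·Δ = −F gives Δ = (-1.6075, 0.6215).
Then the next iterate is (a, b)₁ = (0.3925, -2.3785).
Re-evaluating at (0.3925, -2.3785): F = (12.064914, -7.578862), so ‖F‖₂ = 14.2479.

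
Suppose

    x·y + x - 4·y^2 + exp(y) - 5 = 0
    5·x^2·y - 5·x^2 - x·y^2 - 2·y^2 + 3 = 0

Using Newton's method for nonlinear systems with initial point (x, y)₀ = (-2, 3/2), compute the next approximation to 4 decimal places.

(-4.5020, -0.6824)

At (-2, 3/2): F = (-14.518311, 13.0000).
Jacobian J = [[y + 1, x - 8·y + exp(y)], [10·x·y - 10·x - y^2, 5·x^2 - 2·x·y - 4·y]].
At the point, J = [[2.5000, -9.518311], [-12.2500, 20.0000]] (det J = -66.599309).
Solving J·Δ = −F gives Δ = (-2.5020, -2.1824).
Then the next iterate is (x, y)₁ = (-4.5020, -0.6824).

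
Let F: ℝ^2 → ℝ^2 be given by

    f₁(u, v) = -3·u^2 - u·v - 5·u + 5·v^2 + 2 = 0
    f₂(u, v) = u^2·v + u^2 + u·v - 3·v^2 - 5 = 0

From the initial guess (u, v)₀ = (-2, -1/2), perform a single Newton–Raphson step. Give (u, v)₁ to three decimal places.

At (-2, -1/2): F = (0.250, -2.750).
Jacobian J = [[-6·u - v - 5, -u + 10·v], [2·u·v + 2·u + v, u^2 + u - 6·v]].
At the point, J = [[7.500, -3.000], [-2.500, 5.000]] (det J = 30.000).
Solving J·Δ = −F gives Δ = (0.233, 0.667).
Then the next iterate is (u, v)₁ = (-1.767, 0.167).

(-1.767, 0.167)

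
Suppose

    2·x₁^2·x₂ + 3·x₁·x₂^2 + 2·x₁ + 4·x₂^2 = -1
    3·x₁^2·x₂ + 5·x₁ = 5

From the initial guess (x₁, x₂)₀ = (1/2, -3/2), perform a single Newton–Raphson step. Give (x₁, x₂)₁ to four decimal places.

At (1/2, -3/2): F = (13.6250, -3.6250).
Jacobian J = [[4·x₁·x₂ + 3·x₂^2 + 2, 2·x₁^2 + 6·x₁·x₂ + 8·x₂], [6·x₁·x₂ + 5, 3·x₁^2]].
At the point, J = [[5.7500, -16.0000], [0.5000, 0.7500]] (det J = 12.3125).
Solving J·Δ = −F gives Δ = (3.8807, 2.2462).
Then the next iterate is (x₁, x₂)₁ = (4.3807, 0.7462).

(4.3807, 0.7462)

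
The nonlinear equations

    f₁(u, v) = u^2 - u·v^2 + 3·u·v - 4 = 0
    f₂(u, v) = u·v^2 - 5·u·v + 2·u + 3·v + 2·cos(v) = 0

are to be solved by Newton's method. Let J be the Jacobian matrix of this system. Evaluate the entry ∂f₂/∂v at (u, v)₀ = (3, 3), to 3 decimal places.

5.718

∂f₂/∂v = 2·u·v - 5·u - 2·sin(v) + 3.
At (3, 3) this is 5.718.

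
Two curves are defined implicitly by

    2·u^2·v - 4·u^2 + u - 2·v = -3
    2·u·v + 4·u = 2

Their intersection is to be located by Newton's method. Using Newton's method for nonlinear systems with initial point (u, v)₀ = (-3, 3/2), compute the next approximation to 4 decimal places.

(-0.1429, 1.0000)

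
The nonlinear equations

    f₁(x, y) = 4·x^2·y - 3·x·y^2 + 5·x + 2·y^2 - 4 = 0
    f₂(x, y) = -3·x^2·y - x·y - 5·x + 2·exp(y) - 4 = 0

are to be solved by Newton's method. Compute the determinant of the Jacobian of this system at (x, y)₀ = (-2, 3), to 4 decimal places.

-3903.9752

J = [[8·x·y - 3·y^2 + 5, 4·x^2 - 6·x·y + 4·y], [-6·x·y - y - 5, -3·x^2 - x + 2·exp(y)]].
At the point, J = [[-70.0000, 64.0000], [28.0000, 30.171074]].
det J = -3903.9752.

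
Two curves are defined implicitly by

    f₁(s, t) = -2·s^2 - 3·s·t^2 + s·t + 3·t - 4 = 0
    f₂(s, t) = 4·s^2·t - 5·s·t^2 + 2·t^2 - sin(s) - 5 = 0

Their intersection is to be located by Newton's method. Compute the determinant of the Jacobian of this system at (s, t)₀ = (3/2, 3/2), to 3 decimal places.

J = [[-4·s - 3·t^2 + t, -6·s·t + s + 3], [8·s·t - 5·t^2 - cos(s), 4·s^2 - 10·s·t + 4·t]].
At the point, J = [[-11.250, -9.000], [6.67926, -7.500]].
det J = 144.488.

144.488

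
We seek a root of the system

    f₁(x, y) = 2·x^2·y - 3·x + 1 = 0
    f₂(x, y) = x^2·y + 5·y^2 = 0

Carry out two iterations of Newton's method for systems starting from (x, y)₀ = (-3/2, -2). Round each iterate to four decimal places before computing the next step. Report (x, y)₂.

At (-3/2, -2): F = (-3.5000, 15.5000).
Jacobian J = [[4·x·y - 3, 2·x^2], [2·x·y, x^2 + 10·y]].
At the point, J = [[9.0000, 4.5000], [6.0000, -17.7500]] (det J = -186.7500).
Solving J·Δ = −F gives Δ = (-0.0408, 0.8594).
Then the next iterate is (x, y)₁ = (-1.5408, -1.1406).
Round to (-1.5408, -1.1406) and repeat: F = (0.206684, 3.796984), J = [[4.029746, 4.748129], [3.514873, -9.031935]].
Δ = (-0.3748, 0.2745), so (x, y)₂ = (-1.9156, -0.8661).

(-1.9156, -0.8661)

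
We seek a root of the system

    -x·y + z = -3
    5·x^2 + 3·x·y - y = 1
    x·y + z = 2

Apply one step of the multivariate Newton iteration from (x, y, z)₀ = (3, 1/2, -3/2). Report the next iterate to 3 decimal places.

(1.320, 1.113, -0.500)

At (3, 1/2, -3/2): F = (0.000, 48.000, -2.000).
Jacobian J = [[-y, -x, 1], [10·x + 3·y, 3·x - 1, 0], [y, x, 1]].
At the point, J = [[-0.500, -3.000, 1.000], [31.500, 8.000, 0.000], [0.500, 3.000, 1.000]] (det J = 181.000).
Solving J·Δ = −F gives Δ = (-1.680, 0.613, 1.000).
Then the next iterate is (x, y, z)₁ = (1.320, 1.113, -0.500).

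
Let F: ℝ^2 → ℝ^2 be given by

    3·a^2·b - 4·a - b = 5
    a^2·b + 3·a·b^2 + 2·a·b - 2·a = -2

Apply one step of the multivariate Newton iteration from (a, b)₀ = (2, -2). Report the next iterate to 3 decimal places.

(0.949, -1.494)

At (2, -2): F = (-35.000, 6.000).
Jacobian J = [[6·a·b - 4, 3·a^2 - 1], [2·a·b + 3·b^2 + 2·b - 2, a^2 + 6·a·b + 2·a]].
At the point, J = [[-28.000, 11.000], [-2.000, -16.000]] (det J = 470.000).
Solving J·Δ = −F gives Δ = (-1.051, 0.506).
Then the next iterate is (a, b)₁ = (0.949, -1.494).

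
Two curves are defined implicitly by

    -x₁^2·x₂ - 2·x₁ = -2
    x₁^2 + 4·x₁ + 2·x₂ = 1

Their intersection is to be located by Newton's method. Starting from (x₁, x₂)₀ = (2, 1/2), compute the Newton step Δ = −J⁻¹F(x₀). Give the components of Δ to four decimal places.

(-1.6667, 0.6667)

At (2, 1/2): F = (-4.0000, 12.0000).
Jacobian J = [[-2·x₁·x₂ - 2, -x₁^2], [2·x₁ + 4, 2]].
At the point, J = [[-4.0000, -4.0000], [8.0000, 2.0000]] (det J = 24.0000).
Solving J·Δ = −F gives Δ = (-1.6667, 0.6667).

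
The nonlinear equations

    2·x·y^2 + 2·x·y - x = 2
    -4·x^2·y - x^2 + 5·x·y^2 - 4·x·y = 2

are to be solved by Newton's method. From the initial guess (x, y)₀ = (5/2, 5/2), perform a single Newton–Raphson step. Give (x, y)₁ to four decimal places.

At (5/2, 5/2): F = (39.2500, -17.6250).
Jacobian J = [[2·y^2 + 2·y - 1, 4·x·y + 2·x], [-8·x·y - 2·x + 5·y^2 - 4·y, -4·x^2 + 10·x·y - 4·x]].
At the point, J = [[16.5000, 30.0000], [-33.7500, 27.5000]] (det J = 1466.2500).
Solving J·Δ = −F gives Δ = (-1.0968, -0.7051).
Then the next iterate is (x, y)₁ = (1.4032, 1.7949).

(1.4032, 1.7949)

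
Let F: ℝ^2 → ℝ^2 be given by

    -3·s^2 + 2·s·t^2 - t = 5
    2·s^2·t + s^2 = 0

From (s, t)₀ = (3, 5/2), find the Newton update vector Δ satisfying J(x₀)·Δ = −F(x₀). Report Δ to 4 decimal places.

(-1.3228, -0.3543)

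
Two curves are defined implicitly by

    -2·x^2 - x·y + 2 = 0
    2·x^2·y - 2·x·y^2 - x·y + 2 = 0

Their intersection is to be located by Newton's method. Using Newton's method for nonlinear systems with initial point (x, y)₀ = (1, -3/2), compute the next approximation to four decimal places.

(1.2453, -0.6132)

At (1, -3/2): F = (1.5000, -4.0000).
Jacobian J = [[-4·x - y, -x], [4·x·y - 2·y^2 - y, 2·x^2 - 4·x·y - x]].
At the point, J = [[-2.5000, -1.0000], [-9.0000, 7.0000]] (det J = -26.5000).
Solving J·Δ = −F gives Δ = (0.2453, 0.8868).
Then the next iterate is (x, y)₁ = (1.2453, -0.6132).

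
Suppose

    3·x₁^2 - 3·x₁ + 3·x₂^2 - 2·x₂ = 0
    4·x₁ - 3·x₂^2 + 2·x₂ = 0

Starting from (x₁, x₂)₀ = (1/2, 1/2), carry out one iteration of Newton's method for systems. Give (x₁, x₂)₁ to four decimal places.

(0.1875, 1.5000)

At (1/2, 1/2): F = (-1.0000, 2.2500).
Jacobian J = [[6·x₁ - 3, 6·x₂ - 2], [4, -6·x₂ + 2]].
At the point, J = [[0.0000, 1.0000], [4.0000, -1.0000]] (det J = -4.0000).
Solving J·Δ = −F gives Δ = (-0.3125, 1.0000).
Then the next iterate is (x₁, x₂)₁ = (0.1875, 1.5000).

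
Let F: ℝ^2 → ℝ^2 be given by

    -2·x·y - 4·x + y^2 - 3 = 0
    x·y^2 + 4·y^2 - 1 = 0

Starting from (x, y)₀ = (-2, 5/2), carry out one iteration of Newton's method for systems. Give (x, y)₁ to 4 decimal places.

At (-2, 5/2): F = (21.2500, 11.5000).
Jacobian J = [[-2·y - 4, -2·x + 2·y], [y^2, 2·x·y + 8·y]].
At the point, J = [[-9.0000, 9.0000], [6.2500, 10.0000]] (det J = -146.2500).
Solving J·Δ = −F gives Δ = (0.7453, -1.6158).
Then the next iterate is (x, y)₁ = (-1.2547, 0.8842).

(-1.2547, 0.8842)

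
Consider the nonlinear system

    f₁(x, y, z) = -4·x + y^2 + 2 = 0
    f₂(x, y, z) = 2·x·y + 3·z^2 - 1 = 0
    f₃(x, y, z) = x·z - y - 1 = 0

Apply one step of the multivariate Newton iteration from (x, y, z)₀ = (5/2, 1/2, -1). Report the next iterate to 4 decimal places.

At (5/2, 1/2, -1): F = (-7.7500, 4.5000, -4.0000).
Jacobian J = [[-4, 2·y, 0], [2·y, 2·x, 6·z], [z, -1, x]].
At the point, J = [[-4.0000, 1.0000, 0.0000], [1.0000, 5.0000, -6.0000], [-1.0000, -1.0000, 2.5000]] (det J = -22.5000).
Solving J·Δ = −F gives Δ = (-1.6722, 1.0611, 1.3556).
Then the next iterate is (x, y, z)₁ = (0.8278, 1.5611, 0.3556).

(0.8278, 1.5611, 0.3556)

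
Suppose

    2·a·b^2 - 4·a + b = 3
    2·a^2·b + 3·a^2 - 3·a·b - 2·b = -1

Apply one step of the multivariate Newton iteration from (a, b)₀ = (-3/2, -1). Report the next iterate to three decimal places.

At (-3/2, -1): F = (-1.000, 0.750).
Jacobian J = [[2·b^2 - 4, 4·a·b + 1], [4·a·b + 6·a - 3·b, 2·a^2 - 3·a - 2]].
At the point, J = [[-2.000, 7.000], [0.000, 7.000]] (det J = -14.000).
Solving J·Δ = −F gives Δ = (-0.875, -0.107).
Then the next iterate is (a, b)₁ = (-2.375, -1.107).

(-2.375, -1.107)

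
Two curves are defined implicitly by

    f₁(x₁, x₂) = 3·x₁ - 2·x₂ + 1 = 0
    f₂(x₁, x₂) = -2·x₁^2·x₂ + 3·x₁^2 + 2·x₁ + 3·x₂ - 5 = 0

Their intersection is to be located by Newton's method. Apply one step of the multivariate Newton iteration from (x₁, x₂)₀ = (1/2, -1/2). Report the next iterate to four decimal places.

(0.5128, 1.2692)

At (1/2, -1/2): F = (3.5000, -4.5000).
Jacobian J = [[3, -2], [-4·x₁·x₂ + 6·x₁ + 2, -2·x₁^2 + 3]].
At the point, J = [[3.0000, -2.0000], [6.0000, 2.5000]] (det J = 19.5000).
Solving J·Δ = −F gives Δ = (0.0128, 1.7692).
Then the next iterate is (x₁, x₂)₁ = (0.5128, 1.2692).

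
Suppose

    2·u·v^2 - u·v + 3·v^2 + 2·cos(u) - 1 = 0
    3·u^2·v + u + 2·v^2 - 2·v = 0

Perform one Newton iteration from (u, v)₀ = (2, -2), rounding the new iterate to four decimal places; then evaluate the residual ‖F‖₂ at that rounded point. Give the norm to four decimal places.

At (2, -2): F = (30.167706, -10.0000).
Jacobian J = [[2·v^2 - v - 2·sin(u), 4·u·v - u + 6·v], [6·u·v + 1, 3·u^2 + 4·v - 2]].
At the point, J = [[8.181405, -30.0000], [-23.0000, 2.0000]] (det J = -673.637190).
Solving J·Δ = −F gives Δ = (-0.3558, 0.9086).
Then the next iterate is (u, v)₁ = (1.6442, -1.0914).
Re-evaluating at (1.6442, -1.0914): F = (8.138257, -2.642144), so ‖F‖₂ = 8.5564.

8.5564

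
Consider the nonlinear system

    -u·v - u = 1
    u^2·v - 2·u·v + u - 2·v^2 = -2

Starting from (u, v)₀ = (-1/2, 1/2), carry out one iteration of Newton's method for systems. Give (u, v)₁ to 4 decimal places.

(-0.0455, 2.3636)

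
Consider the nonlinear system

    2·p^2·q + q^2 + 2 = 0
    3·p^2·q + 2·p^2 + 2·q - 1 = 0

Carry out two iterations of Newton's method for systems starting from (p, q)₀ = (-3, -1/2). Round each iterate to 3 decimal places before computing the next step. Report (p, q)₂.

(-1.636, -0.441)

At (-3, -1/2): F = (-6.750, 2.500).
Jacobian J = [[4·p·q, 2·p^2 + 2·q], [6·p·q + 4·p, 3·p^2 + 2]].
At the point, J = [[6.000, 17.000], [-3.000, 29.000]] (det J = 225.000).
Solving J·Δ = −F gives Δ = (1.059, 0.023).
Then the next iterate is (p, q)₁ = (-1.941, -0.477).
Round to (-1.941, -0.477) and repeat: F = (-1.36665, 0.18970), J = [[3.70343, 6.58096], [-2.20886, 13.30244]].
Δ = (0.305, 0.036), so (p, q)₂ = (-1.636, -0.441).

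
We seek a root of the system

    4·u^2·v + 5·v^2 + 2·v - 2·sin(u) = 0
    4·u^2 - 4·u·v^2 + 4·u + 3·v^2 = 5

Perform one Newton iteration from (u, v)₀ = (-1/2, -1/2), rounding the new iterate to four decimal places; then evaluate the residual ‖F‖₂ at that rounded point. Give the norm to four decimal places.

At (-1/2, -1/2): F = (0.708851, -4.7500).
Jacobian J = [[8·u·v - 2·cos(u), 4·u^2 + 10·v + 2], [8·u - 4·v^2 + 4, -8·u·v + 6·v]].
At the point, J = [[0.244835, -2.0000], [-1.0000, -5.0000]] (det J = -3.224174).
Solving J·Δ = −F gives Δ = (-4.0458, -0.1408).
Then the next iterate is (u, v)₁ = (-4.5458, -0.6408).
Re-evaluating at (-4.5458, -0.6408): F = (-54.167517, 68.172334), so ‖F‖₂ = 87.0723.

87.0723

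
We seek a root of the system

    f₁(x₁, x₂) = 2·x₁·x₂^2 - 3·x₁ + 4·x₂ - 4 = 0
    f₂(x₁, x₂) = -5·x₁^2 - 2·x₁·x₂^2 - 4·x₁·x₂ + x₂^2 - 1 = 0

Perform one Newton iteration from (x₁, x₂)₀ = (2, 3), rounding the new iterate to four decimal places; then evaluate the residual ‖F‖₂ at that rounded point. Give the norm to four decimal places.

At (2, 3): F = (38.0000, -72.0000).
Jacobian J = [[2·x₂^2 - 3, 4·x₁·x₂ + 4], [-10·x₁ - 2·x₂^2 - 4·x₂, -4·x₁·x₂ - 4·x₁ + 2·x₂]].
At the point, J = [[15.0000, 28.0000], [-50.0000, -26.0000]] (det J = 1010.0000).
Solving J·Δ = −F gives Δ = (-1.0178, -0.8119).
Then the next iterate is (x₁, x₂)₁ = (0.9822, 2.1881).
Re-evaluating at (0.9822, 2.1881): F = (11.210918, -19.037528), so ‖F‖₂ = 22.0933.

22.0933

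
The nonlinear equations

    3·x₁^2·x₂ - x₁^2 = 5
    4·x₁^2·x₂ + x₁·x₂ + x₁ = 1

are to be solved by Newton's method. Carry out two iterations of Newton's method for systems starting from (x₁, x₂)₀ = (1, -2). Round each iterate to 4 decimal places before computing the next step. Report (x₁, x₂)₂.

(-1.0274, 14.1405)

At (1, -2): F = (-12.0000, -10.0000).
Jacobian J = [[6·x₁·x₂ - 2·x₁, 3·x₁^2], [8·x₁·x₂ + x₂ + 1, 4·x₁^2 + x₁]].
At the point, J = [[-14.0000, 3.0000], [-17.0000, 5.0000]] (det J = -19.0000).
Solving J·Δ = −F gives Δ = (-1.5789, -3.3684).
Then the next iterate is (x₁, x₂)₁ = (-0.5789, -5.3684).
Round to (-0.5789, -5.3684) and repeat: F = (-10.732384, -5.667478), J = [[19.804401, 1.005376], [20.493734, 0.761601]].
Δ = (-0.4485, 19.5089), so (x₁, x₂)₂ = (-1.0274, 14.1405).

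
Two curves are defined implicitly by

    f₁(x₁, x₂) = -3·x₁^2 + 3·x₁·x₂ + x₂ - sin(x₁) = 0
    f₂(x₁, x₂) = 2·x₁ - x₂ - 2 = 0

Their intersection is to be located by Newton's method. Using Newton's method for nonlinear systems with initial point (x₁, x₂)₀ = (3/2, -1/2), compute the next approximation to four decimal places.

At (3/2, -1/2): F = (-10.497495, 1.5000).
Jacobian J = [[-6·x₁ + 3·x₂ - cos(x₁), 3·x₁ + 1], [2, -1]].
At the point, J = [[-10.570737, 5.5000], [2.0000, -1.0000]] (det J = -0.429263).
Solving J·Δ = −F gives Δ = (5.2357, 11.9714).
Then the next iterate is (x₁, x₂)₁ = (6.7357, 11.4714).

(6.7357, 11.4714)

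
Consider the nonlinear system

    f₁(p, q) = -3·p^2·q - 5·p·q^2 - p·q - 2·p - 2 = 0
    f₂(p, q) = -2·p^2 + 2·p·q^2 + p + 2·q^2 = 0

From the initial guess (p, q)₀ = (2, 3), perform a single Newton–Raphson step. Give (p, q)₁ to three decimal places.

At (2, 3): F = (-138.000, 48.000).
Jacobian J = [[-6·p·q - 5·q^2 - q - 2, -3·p^2 - 10·p·q - p], [-4·p + 2·q^2 + 1, 4·p·q + 4·q]].
At the point, J = [[-86.000, -74.000], [11.000, 36.000]] (det J = -2282.000).
Solving J·Δ = −F gives Δ = (-0.621, -1.144).
Then the next iterate is (p, q)₁ = (1.379, 1.856).

(1.379, 1.856)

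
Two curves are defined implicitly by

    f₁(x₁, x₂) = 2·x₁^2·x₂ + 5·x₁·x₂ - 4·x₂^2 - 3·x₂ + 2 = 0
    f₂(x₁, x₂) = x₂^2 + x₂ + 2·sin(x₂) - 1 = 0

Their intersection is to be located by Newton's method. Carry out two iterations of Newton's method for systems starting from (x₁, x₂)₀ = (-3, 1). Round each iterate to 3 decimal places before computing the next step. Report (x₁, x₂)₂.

(-2.098, 0.306)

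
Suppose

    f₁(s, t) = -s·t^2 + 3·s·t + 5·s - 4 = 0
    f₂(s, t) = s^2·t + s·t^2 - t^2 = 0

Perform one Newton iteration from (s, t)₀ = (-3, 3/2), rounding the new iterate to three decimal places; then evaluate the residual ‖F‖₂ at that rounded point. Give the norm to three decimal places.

26.488

At (-3, 3/2): F = (-25.750, 4.500).
Jacobian J = [[-t^2 + 3·t + 5, -2·s·t + 3·s], [2·s·t + t^2, s^2 + 2·s·t - 2·t]].
At the point, J = [[7.250, 0.000], [-6.750, -3.000]] (det J = -21.750).
Solving J·Δ = −F gives Δ = (3.552, -6.491).
Then the next iterate is (s, t)₁ = (0.552, -4.991).
Re-evaluating at (0.552, -4.991): F = (-23.25546, -12.68049), so ‖F‖₂ = 26.488.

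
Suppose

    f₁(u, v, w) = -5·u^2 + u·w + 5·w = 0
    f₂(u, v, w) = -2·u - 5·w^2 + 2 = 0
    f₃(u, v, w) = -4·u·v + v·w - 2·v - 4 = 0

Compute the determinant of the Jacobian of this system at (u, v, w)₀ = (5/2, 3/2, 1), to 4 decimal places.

2805.0000

J = [[-10·u + w, 0, u + 5], [-2, 0, -10·w], [-4·v, -4·u + w - 2, v]].
At the point, J = [[-24.0000, 0.0000, 7.5000], [-2.0000, 0.0000, -10.0000], [-6.0000, -11.0000, 1.5000]].
det J = 2805.0000.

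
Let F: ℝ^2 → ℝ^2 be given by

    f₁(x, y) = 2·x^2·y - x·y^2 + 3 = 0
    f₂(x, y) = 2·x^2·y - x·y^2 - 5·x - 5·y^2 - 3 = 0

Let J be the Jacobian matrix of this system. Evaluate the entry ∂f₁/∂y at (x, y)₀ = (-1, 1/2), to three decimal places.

3.000

∂f₁/∂y = 2·x^2 - 2·x·y.
At (-1, 1/2) this is 3.000.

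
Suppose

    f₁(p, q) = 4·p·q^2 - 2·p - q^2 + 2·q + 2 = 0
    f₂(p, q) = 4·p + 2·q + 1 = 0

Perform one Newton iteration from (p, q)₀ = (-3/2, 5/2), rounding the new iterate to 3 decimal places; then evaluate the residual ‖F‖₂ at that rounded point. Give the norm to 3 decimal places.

8.916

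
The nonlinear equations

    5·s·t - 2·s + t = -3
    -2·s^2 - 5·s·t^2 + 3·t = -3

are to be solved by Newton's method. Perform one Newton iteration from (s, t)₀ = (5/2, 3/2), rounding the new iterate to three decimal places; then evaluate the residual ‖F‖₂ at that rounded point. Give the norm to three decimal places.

At (5/2, 3/2): F = (18.250, -33.125).
Jacobian J = [[5·t - 2, 5·s + 1], [-4·s - 5·t^2, -10·s·t + 3]].
At the point, J = [[5.500, 13.500], [-21.250, -34.500]] (det J = 97.125).
Solving J·Δ = −F gives Δ = (1.878, -2.117).
Then the next iterate is (s, t)₁ = (4.378, -0.617).
Re-evaluating at (4.378, -0.617): F = (-19.87913, -45.51805), so ‖F‖₂ = 49.670.

49.670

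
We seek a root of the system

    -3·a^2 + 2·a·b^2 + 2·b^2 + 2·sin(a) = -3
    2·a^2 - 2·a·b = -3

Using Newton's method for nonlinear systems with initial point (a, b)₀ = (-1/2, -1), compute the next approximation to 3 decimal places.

At (-1/2, -1): F = (2.29115, 2.500).
Jacobian J = [[-6·a + 2·b^2 + 2·cos(a), 4·a·b + 4·b], [4·a - 2·b, -2·a]].
At the point, J = [[6.75517, -2.000], [0.000, 1.000]] (det J = 6.75517).
Solving J·Δ = −F gives Δ = (-1.079, -2.500).
Then the next iterate is (a, b)₁ = (-1.579, -3.500).

(-1.579, -3.500)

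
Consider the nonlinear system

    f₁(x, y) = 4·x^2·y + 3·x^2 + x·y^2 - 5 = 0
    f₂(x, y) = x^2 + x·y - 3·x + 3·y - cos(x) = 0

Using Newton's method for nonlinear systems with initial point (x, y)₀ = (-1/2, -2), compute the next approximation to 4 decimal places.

At (-1/2, -2): F = (-8.2500, -4.127583).
Jacobian J = [[8·x·y + 6·x + y^2, 4·x^2 + 2·x·y], [2·x + y + sin(x) - 3, x + 3]].
At the point, J = [[9.0000, 3.0000], [-6.479426, 2.5000]] (det J = 41.938277).
Solving J·Δ = −F gives Δ = (0.1965, 2.1604).
Then the next iterate is (x, y)₁ = (-0.3035, 0.1604).

(-0.3035, 0.1604)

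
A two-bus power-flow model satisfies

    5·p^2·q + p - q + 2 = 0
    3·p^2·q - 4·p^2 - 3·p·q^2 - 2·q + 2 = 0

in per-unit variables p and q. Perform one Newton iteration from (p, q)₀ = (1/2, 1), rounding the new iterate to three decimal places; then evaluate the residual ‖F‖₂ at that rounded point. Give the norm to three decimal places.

1.043

At (1/2, 1): F = (2.750, -1.750).
Jacobian J = [[10·p·q + 1, 5·p^2 - 1], [6·p·q - 8·p - 3·q^2, 3·p^2 - 6·p·q - 2]].
At the point, J = [[6.000, 0.250], [-4.000, -4.250]] (det J = -24.500).
Solving J·Δ = −F gives Δ = (-0.459, 0.020).
Then the next iterate is (p, q)₁ = (0.041, 1.020).
Re-evaluating at (0.041, 1.020): F = (1.02957, -0.16955), so ‖F‖₂ = 1.043.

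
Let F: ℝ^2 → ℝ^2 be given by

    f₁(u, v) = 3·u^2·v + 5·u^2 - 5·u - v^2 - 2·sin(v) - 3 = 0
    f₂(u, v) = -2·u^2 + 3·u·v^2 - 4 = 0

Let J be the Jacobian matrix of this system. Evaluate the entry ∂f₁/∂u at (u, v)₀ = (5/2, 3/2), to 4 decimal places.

42.5000

∂f₁/∂u = 6·u·v + 10·u - 5.
At (5/2, 3/2) this is 42.5000.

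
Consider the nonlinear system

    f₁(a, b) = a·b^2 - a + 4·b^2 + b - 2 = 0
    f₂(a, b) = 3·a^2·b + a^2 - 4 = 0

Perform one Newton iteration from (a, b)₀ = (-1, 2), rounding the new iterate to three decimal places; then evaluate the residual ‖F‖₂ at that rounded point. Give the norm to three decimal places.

3.000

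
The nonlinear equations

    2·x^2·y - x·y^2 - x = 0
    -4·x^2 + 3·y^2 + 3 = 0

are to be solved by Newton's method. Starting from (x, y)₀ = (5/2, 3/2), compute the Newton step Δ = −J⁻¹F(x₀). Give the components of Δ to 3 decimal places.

At (5/2, 3/2): F = (10.625, -15.250).
Jacobian J = [[4·x·y - y^2 - 1, 2·x^2 - 2·x·y], [-8·x, 6·y]].
At the point, J = [[11.750, 5.000], [-20.000, 9.000]] (det J = 205.750).
Solving J·Δ = −F gives Δ = (-0.835, -0.162).

(-0.835, -0.162)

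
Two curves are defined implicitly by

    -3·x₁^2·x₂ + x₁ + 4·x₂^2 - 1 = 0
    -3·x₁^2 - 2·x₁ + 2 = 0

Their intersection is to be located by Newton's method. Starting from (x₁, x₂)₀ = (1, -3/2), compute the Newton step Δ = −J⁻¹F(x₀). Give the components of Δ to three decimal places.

(-0.375, 0.650)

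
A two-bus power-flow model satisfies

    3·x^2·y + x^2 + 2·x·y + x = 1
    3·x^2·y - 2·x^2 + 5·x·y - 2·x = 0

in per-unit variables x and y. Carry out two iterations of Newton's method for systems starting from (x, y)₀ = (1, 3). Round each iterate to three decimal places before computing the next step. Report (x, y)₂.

At (1, 3): F = (16.000, 20.000).
Jacobian J = [[6·x·y + 2·x + 2·y + 1, 3·x^2 + 2·x], [6·x·y - 4·x + 5·y - 2, 3·x^2 + 5·x]].
At the point, J = [[27.000, 5.000], [27.000, 8.000]] (det J = 81.000).
Solving J·Δ = −F gives Δ = (-0.346, -1.333).
Then the next iterate is (x, y)₁ = (0.654, 1.667).
Round to (0.654, 1.667) and repeat: F = (4.40116, 5.42667), J = [[12.18331, 2.59115], [10.26031, 4.55315]].
Δ = (-0.207, -0.726), so (x, y)₂ = (0.447, 0.941).

(0.447, 0.941)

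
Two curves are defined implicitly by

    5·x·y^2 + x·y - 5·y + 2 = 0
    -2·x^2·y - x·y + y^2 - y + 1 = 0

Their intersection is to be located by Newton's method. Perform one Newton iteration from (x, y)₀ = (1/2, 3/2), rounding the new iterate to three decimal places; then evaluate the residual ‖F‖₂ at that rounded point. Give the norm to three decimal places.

0.214

At (1/2, 3/2): F = (0.875, 0.250).
Jacobian J = [[5·y^2 + y, 10·x·y + x - 5], [-4·x·y - y, -2·x^2 - x + 2·y - 1]].
At the point, J = [[12.750, 3.000], [-4.500, 1.000]] (det J = 26.250).
Solving J·Δ = −F gives Δ = (-0.005, -0.271).
Then the next iterate is (x, y)₁ = (0.495, 1.229).
Re-evaluating at (0.495, 1.229): F = (0.20170, 0.07081), so ‖F‖₂ = 0.214.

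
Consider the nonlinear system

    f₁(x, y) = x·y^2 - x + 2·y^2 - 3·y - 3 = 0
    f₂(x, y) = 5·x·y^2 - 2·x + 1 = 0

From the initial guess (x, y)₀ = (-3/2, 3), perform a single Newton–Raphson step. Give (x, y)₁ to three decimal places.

(-0.750, 2.306)

At (-3/2, 3): F = (-6.000, -63.500).
Jacobian J = [[y^2 - 1, 2·x·y + 4·y - 3], [5·y^2 - 2, 10·x·y]].
At the point, J = [[8.000, 0.000], [43.000, -45.000]] (det J = -360.000).
Solving J·Δ = −F gives Δ = (0.750, -0.694).
Then the next iterate is (x, y)₁ = (-0.750, 2.306).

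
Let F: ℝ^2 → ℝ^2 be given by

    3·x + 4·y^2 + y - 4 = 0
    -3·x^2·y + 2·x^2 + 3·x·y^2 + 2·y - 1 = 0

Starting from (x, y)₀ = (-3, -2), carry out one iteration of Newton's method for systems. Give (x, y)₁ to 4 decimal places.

(-2.0611, -1.7456)

At (-3, -2): F = (1.0000, 31.0000).
Jacobian J = [[3, 8·y + 1], [-6·x·y + 4·x + 3·y^2, -3·x^2 + 6·x·y + 2]].
At the point, J = [[3.0000, -15.0000], [-36.0000, 11.0000]] (det J = -507.0000).
Solving J·Δ = −F gives Δ = (0.9389, 0.2544).
Then the next iterate is (x, y)₁ = (-2.0611, -1.7456).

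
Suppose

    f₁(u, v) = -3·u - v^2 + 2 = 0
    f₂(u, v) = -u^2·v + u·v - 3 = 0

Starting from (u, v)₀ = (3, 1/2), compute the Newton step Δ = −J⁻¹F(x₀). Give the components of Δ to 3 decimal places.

At (3, 1/2): F = (-7.250, -6.000).
Jacobian J = [[-3, -2·v], [-2·u·v + v, -u^2 + u]].
At the point, J = [[-3.000, -1.000], [-2.500, -6.000]] (det J = 15.500).
Solving J·Δ = −F gives Δ = (-2.419, 0.008).

(-2.419, 0.008)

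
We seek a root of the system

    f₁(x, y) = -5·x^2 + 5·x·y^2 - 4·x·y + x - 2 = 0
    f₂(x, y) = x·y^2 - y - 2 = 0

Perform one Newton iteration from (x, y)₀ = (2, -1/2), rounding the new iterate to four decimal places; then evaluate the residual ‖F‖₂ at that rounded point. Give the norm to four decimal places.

1.3227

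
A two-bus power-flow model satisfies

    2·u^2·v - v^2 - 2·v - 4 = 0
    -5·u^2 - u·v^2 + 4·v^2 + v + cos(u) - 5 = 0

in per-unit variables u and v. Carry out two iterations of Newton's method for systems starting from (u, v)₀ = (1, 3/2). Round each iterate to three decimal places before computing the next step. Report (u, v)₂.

(2.959, 4.186)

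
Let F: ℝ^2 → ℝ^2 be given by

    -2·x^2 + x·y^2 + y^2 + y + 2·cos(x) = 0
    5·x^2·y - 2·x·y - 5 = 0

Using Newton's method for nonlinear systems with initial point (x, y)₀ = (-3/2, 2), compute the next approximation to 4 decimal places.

(-1.2180, 1.0236)

At (-3/2, 2): F = (-4.358526, 23.5000).
Jacobian J = [[-4·x + y^2 - 2·sin(x), 2·x·y + 2·y + 1], [10·x·y - 2·y, 5·x^2 - 2·x]].
At the point, J = [[11.994990, -1.0000], [-34.0000, 14.2500]] (det J = 136.928607).
Solving J·Δ = −F gives Δ = (0.2820, -0.9764).
Then the next iterate is (x, y)₁ = (-1.2180, 1.0236).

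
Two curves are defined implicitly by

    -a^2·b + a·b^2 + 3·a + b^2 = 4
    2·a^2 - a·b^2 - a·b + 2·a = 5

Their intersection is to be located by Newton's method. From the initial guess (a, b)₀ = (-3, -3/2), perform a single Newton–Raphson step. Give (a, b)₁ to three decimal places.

At (-3, -3/2): F = (-4.000, 9.250).
Jacobian J = [[-2·a·b + b^2 + 3, -a^2 + 2·a·b + 2·b], [4·a - b^2 - b + 2, -2·a·b - a]].
At the point, J = [[-3.750, -3.000], [-10.750, -6.000]] (det J = -9.750).
Solving J·Δ = −F gives Δ = (5.308, -7.968).
Then the next iterate is (a, b)₁ = (2.308, -9.468).

(2.308, -9.468)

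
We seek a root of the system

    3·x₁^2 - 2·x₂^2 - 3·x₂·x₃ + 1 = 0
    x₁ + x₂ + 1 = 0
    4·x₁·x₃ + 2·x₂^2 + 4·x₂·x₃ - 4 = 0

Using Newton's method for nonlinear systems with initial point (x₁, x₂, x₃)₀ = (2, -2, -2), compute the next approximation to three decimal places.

(-0.500, -0.500, 0.667)

At (2, -2, -2): F = (-7.000, 1.000, 4.000).
Jacobian J = [[6·x₁, -4·x₂ - 3·x₃, -3·x₂], [1, 1, 0], [4·x₃, 4·x₂ + 4·x₃, 4·x₁ + 4·x₂]].
At the point, J = [[12.000, 14.000, 6.000], [1.000, 1.000, 0.000], [-8.000, -16.000, 0.000]] (det J = -48.000).
Solving J·Δ = −F gives Δ = (-2.500, 1.500, 2.667).
Then the next iterate is (x₁, x₂, x₃)₁ = (-0.500, -0.500, 0.667).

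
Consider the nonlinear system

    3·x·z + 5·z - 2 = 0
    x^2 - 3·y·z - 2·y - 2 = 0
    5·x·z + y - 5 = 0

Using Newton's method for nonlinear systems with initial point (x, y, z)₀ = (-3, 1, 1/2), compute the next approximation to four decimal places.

(-1.9619, 0.7439, -0.1107)

At (-3, 1, 1/2): F = (-4.0000, 3.5000, -11.5000).
Jacobian J = [[3·z, 0, 3·x + 5], [2·x, -3·z - 2, -3·y], [5·z, 1, 5·x]].
At the point, J = [[1.5000, 0.0000, -4.0000], [-6.0000, -3.5000, -3.0000], [2.5000, 1.0000, -15.0000]] (det J = 72.2500).
Solving J·Δ = −F gives Δ = (1.0381, -0.2561, -0.6107).
Then the next iterate is (x, y, z)₁ = (-1.9619, 0.7439, -0.1107).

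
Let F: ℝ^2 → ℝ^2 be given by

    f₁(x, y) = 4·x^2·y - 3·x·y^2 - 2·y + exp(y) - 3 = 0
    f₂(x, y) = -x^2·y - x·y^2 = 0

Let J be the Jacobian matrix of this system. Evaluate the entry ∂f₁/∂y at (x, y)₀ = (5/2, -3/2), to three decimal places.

45.723

∂f₁/∂y = 4·x^2 - 6·x·y + exp(y) - 2.
At (5/2, -3/2) this is 45.723.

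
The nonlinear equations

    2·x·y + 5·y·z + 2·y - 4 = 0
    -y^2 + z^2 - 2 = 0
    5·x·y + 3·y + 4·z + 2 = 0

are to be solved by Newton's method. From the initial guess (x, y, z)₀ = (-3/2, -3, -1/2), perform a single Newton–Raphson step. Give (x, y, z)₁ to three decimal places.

(-1.162, -1.228, -0.615)

At (-3/2, -3, -1/2): F = (6.500, -10.750, 13.500).
Jacobian J = [[2·y, 2·x + 5·z + 2, 5·y], [0, -2·y, 2·z], [5·y, 5·x + 3, 4]].
At the point, J = [[-6.000, -3.500, -15.000], [0.000, 6.000, -1.000], [-15.000, -4.500, 4.000]] (det J = -1519.500).
Solving J·Δ = −F gives Δ = (0.338, 1.772, -0.115).
Then the next iterate is (x, y, z)₁ = (-1.162, -1.228, -0.615).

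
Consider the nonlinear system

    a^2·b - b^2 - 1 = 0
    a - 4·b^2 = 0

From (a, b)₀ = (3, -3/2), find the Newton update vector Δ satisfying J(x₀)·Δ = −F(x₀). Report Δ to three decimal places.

(-1.075, 0.590)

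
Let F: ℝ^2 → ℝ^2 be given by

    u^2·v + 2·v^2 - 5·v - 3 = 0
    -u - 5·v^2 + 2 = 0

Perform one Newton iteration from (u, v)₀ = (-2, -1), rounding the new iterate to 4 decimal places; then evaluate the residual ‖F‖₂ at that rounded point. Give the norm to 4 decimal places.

0.0867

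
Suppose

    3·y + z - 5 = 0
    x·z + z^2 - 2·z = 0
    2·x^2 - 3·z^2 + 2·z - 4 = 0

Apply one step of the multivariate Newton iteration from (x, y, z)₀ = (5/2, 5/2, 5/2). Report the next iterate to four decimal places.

At (5/2, 5/2, 5/2): F = (5.0000, 7.5000, -5.2500).
Jacobian J = [[0, 3, 1], [z, 0, x + 2·z - 2], [4·x, 0, -6·z + 2]].
At the point, J = [[0.0000, 3.0000, 1.0000], [2.5000, 0.0000, 5.5000], [10.0000, 0.0000, -13.0000]] (det J = 262.5000).
Solving J·Δ = −F gives Δ = (-0.7843, -1.3310, -1.0071).
Then the next iterate is (x, y, z)₁ = (1.7157, 1.1690, 1.4929).

(1.7157, 1.1690, 1.4929)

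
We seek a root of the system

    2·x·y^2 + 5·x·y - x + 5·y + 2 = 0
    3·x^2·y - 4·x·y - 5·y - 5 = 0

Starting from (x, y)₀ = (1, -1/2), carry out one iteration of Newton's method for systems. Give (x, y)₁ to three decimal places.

At (1, -1/2): F = (-3.500, -2.000).
Jacobian J = [[2·y^2 + 5·y - 1, 4·x·y + 5·x + 5], [6·x·y - 4·y, 3·x^2 - 4·x - 5]].
At the point, J = [[-3.000, 8.000], [-1.000, -6.000]] (det J = 26.000).
Solving J·Δ = −F gives Δ = (-1.423, -0.096).
Then the next iterate is (x, y)₁ = (-0.423, -0.596).

(-0.423, -0.596)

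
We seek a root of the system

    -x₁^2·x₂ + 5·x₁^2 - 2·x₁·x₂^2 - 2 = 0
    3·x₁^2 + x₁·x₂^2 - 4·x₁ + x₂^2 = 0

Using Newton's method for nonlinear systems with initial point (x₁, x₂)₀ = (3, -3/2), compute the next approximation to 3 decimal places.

(1.693, -1.269)

At (3, -3/2): F = (43.000, 24.000).
Jacobian J = [[-2·x₁·x₂ + 10·x₁ - 2·x₂^2, -x₁^2 - 4·x₁·x₂], [6·x₁ + x₂^2 - 4, 2·x₁·x₂ + 2·x₂]].
At the point, J = [[34.500, 9.000], [16.250, -12.000]] (det J = -560.250).
Solving J·Δ = −F gives Δ = (-1.307, 0.231).
Then the next iterate is (x₁, x₂)₁ = (1.693, -1.269).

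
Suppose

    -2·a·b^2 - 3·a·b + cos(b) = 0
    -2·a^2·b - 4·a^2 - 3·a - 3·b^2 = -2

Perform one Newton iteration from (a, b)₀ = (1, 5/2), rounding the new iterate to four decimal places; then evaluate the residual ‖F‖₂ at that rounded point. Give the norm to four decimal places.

At (1, 5/2): F = (-20.801144, -28.7500).
Jacobian J = [[-2·b^2 - 3·b, -4·a·b - 3·a - sin(b)], [-4·a·b - 8·a - 3, -2·a^2 - 6·b]].
At the point, J = [[-20.0000, -13.598472], [-21.0000, -17.0000]] (det J = 54.432085).
Solving J·Δ = −F gives Δ = (0.6859, -2.5385).
Then the next iterate is (a, b)₁ = (1.6859, -0.0385).
Re-evaluating at (1.6859, -0.0385): F = (1.188983, -14.212328), so ‖F‖₂ = 14.2620.

14.2620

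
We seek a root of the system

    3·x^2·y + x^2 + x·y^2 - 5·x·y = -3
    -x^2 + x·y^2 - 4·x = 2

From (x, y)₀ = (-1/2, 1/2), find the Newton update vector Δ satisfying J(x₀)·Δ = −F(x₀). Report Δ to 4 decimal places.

(0.1352, -1.4937)

At (-1/2, 1/2): F = (4.7500, -0.3750).
Jacobian J = [[6·x·y + 2·x + y^2 - 5·y, 3·x^2 + 2·x·y - 5·x], [-2·x + y^2 - 4, 2·x·y]].
At the point, J = [[-4.7500, 2.7500], [-2.7500, -0.5000]] (det J = 9.9375).
Solving J·Δ = −F gives Δ = (0.1352, -1.4937).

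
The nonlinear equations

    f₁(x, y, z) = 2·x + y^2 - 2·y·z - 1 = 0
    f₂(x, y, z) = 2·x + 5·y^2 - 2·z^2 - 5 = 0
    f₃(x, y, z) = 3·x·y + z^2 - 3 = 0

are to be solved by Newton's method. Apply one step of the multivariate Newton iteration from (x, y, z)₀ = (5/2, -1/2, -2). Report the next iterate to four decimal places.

At (5/2, -1/2, -2): F = (2.2500, -6.7500, -2.7500).
Jacobian J = [[2, 2·y - 2·z, -2·y], [2, 10·y, -4·z], [3·y, 3·x, 2·z]].
At the point, J = [[2.0000, 3.0000, 1.0000], [2.0000, -5.0000, 8.0000], [-1.5000, 7.5000, -4.0000]] (det J = -84.5000).
Solving J·Δ = −F gives Δ = (-3.5666, 0.8683, 2.2781).
Then the next iterate is (x, y, z)₁ = (-1.0666, 0.3683, 0.2781).

(-1.0666, 0.3683, 0.2781)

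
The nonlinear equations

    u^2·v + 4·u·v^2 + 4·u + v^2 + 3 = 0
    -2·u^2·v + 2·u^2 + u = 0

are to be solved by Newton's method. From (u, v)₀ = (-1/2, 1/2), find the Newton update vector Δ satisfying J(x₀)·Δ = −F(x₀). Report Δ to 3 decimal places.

At (-1/2, 1/2): F = (0.875, -0.250).
Jacobian J = [[2·u·v + 4·v^2 + 4, u^2 + 8·u·v + 2·v], [-4·u·v + 4·u + 1, -2·u^2]].
At the point, J = [[4.500, -0.750], [0.000, -0.500]] (det J = -2.250).
Solving J·Δ = −F gives Δ = (-0.278, -0.500).

(-0.278, -0.500)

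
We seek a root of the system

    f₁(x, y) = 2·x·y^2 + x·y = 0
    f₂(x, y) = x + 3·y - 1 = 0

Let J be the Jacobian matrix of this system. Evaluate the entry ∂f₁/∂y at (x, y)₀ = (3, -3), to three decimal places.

-33.000

∂f₁/∂y = 4·x·y + x.
At (3, -3) this is -33.000.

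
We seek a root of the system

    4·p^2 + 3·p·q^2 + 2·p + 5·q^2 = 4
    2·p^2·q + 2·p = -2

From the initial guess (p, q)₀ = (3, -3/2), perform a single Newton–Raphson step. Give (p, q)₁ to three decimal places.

At (3, -3/2): F = (69.500, -19.000).
Jacobian J = [[8·p + 3·q^2 + 2, 6·p·q + 10·q], [4·p·q + 2, 2·p^2]].
At the point, J = [[32.750, -42.000], [-16.000, 18.000]] (det J = -82.500).
Solving J·Δ = −F gives Δ = (5.491, 5.936).
Then the next iterate is (p, q)₁ = (8.491, 4.436).

(8.491, 4.436)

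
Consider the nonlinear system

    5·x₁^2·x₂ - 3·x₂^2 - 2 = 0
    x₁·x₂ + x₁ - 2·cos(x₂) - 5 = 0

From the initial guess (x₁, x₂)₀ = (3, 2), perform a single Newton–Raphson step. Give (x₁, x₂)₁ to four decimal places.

At (3, 2): F = (76.0000, 4.832294).
Jacobian J = [[10·x₁·x₂, 5·x₁^2 - 6·x₂], [x₂ + 1, x₁ + 2·sin(x₂)]].
At the point, J = [[60.0000, 33.0000], [3.0000, 4.818595]] (det J = 190.115691).
Solving J·Δ = −F gives Δ = (-1.0875, -0.3258).
Then the next iterate is (x₁, x₂)₁ = (1.9125, 1.6742).

(1.9125, 1.6742)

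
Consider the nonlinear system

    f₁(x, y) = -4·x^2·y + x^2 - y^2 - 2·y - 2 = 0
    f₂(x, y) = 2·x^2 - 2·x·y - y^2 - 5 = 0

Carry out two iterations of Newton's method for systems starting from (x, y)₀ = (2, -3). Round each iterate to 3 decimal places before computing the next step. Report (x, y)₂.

At (2, -3): F = (47.000, 6.000).
Jacobian J = [[-8·x·y + 2·x, -4·x^2 - 2·y - 2], [4·x - 2·y, -2·x - 2·y]].
At the point, J = [[52.000, -12.000], [14.000, 2.000]] (det J = 272.000).
Solving J·Δ = −F gives Δ = (-0.610, 1.272).
Then the next iterate is (x, y)₁ = (1.390, -1.728).
Round to (1.390, -1.728) and repeat: F = (13.75679, 0.68206), J = [[21.99536, -6.27240], [9.016, 0.676]].
Δ = (-0.190, 1.527), so (x, y)₂ = (1.200, -0.201).

(1.200, -0.201)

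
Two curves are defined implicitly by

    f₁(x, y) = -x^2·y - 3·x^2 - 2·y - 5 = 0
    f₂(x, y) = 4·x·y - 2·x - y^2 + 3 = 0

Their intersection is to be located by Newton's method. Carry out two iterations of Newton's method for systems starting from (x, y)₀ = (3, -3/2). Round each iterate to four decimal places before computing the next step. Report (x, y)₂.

(-0.1097, -1.5669)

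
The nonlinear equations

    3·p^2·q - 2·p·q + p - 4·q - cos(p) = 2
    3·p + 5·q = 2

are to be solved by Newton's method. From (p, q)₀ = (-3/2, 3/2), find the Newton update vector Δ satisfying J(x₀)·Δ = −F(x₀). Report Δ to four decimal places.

At (-3/2, 3/2): F = (5.054263, 1.0000).
Jacobian J = [[6·p·q - 2·q + sin(p) + 1, 3·p^2 - 2·p - 4], [3, 5]].
At the point, J = [[-16.497495, 5.7500], [3.0000, 5.0000]] (det J = -99.737475).
Solving J·Δ = −F gives Δ = (0.1957, -0.3174).

(0.1957, -0.3174)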